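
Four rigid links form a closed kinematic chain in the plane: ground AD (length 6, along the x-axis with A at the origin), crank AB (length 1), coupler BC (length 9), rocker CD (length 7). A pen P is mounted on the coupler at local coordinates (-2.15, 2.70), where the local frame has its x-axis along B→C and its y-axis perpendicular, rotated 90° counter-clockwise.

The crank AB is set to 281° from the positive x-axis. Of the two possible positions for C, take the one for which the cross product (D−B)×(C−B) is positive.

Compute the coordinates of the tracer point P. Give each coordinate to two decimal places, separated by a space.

A=(0,0), D=(6.00,0)
B = A + 1.00·(cos281°, sin281°) = (0.1908, -0.9816)
|BD| = 5.8915
circle(B,9.00) ∩ circle(D,7.00): a=5.6615, h=6.9962
  candidates: C₊=(4.6075,6.8601) cross=41.219; C₋=(6.9389,-6.9367) cross=-41.219
  mode + wants cross > 0 → take C=(4.6075,6.8601) (cross=41.219)
ex = (C−B)/|BC| = (0.4907,0.8713); ey = (-0.8713,0.4907)
P = B + -2.15·ex + 2.70·ey = (-3.2168,-1.5299)

-3.22 -1.53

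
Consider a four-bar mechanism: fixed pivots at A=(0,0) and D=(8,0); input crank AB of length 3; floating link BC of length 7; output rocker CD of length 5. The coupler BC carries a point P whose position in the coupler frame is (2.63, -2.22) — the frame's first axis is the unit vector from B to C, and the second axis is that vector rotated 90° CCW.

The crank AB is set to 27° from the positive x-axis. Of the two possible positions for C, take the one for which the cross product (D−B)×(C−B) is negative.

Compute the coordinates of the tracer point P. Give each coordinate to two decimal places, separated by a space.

A=(0,0), D=(8.00,0)
B = A + 3.00·(cos27°, sin27°) = (2.6730, 1.3620)
|BD| = 5.4983
circle(B,7.00) ∩ circle(D,5.00): a=4.9316, h=4.9678
  candidates: C₊=(8.6815,4.9533) cross=27.315; C₋=(6.2204,-4.6726) cross=-27.315
  mode - wants cross < 0 → take C=(6.2204,-4.6726) (cross=-27.315)
ex = (C−B)/|BC| = (0.5068,-0.8621); ey = (0.8621,0.5068)
P = B + 2.63·ex + -2.22·ey = (2.0920,-2.0303)

2.09 -2.03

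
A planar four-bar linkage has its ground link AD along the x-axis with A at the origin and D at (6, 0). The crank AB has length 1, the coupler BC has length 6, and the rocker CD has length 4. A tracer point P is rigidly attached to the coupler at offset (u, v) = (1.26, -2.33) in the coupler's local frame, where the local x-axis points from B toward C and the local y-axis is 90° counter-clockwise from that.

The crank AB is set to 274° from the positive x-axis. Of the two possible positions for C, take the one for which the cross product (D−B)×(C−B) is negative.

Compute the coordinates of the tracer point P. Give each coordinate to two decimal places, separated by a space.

A=(0,0), D=(6.00,0)
B = A + 1.00·(cos274°, sin274°) = (0.0698, -0.9976)
|BD| = 6.0136
circle(B,6.00) ∩ circle(D,4.00): a=4.6697, h=3.7675
  candidates: C₊=(4.0498,3.4924) cross=22.656; C₋=(5.2997,-3.9382) cross=-22.656
  mode - wants cross < 0 → take C=(5.2997,-3.9382) (cross=-22.656)
ex = (C−B)/|BC| = (0.8717,-0.4901); ey = (0.4901,0.8717)
P = B + 1.26·ex + -2.33·ey = (0.0261,-3.6461)

0.03 -3.65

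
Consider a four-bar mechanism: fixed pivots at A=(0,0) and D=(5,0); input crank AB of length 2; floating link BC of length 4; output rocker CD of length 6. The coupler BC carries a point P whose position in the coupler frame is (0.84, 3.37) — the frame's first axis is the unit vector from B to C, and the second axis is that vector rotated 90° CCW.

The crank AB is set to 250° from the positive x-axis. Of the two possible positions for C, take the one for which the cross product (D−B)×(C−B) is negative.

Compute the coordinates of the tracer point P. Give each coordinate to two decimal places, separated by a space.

A=(0,0), D=(5.00,0)
B = A + 2.00·(cos250°, sin250°) = (-0.6840, -1.8794)
|BD| = 5.9867
circle(B,4.00) ∩ circle(D,6.00): a=1.3230, h=3.7749
  candidates: C₊=(-0.6130,2.1200) cross=22.599; C₋=(1.7571,-5.0481) cross=-22.599
  mode - wants cross < 0 → take C=(1.7571,-5.0481) (cross=-22.599)
ex = (C−B)/|BC| = (0.6103,-0.7922); ey = (0.7922,0.6103)
P = B + 0.84·ex + 3.37·ey = (2.4983,-0.4882)

2.50 -0.49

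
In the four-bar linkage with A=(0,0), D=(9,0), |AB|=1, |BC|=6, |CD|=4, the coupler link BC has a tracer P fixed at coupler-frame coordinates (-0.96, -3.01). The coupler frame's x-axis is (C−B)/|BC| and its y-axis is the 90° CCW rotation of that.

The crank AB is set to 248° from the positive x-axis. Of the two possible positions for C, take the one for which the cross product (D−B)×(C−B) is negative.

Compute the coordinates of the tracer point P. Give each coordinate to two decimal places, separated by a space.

A=(0,0), D=(9.00,0)
B = A + 1.00·(cos248°, sin248°) = (-0.3746, -0.9272)
|BD| = 9.4203
circle(B,6.00) ∩ circle(D,4.00): a=5.7717, h=1.6393
  candidates: C₊=(5.2077,1.2723) cross=15.443; C₋=(5.5304,-1.9905) cross=-15.443
  mode - wants cross < 0 → take C=(5.5304,-1.9905) (cross=-15.443)
ex = (C−B)/|BC| = (0.9842,-0.1772); ey = (0.1772,0.9842)
P = B + -0.96·ex + -3.01·ey = (-1.8528,-3.7194)

-1.85 -3.72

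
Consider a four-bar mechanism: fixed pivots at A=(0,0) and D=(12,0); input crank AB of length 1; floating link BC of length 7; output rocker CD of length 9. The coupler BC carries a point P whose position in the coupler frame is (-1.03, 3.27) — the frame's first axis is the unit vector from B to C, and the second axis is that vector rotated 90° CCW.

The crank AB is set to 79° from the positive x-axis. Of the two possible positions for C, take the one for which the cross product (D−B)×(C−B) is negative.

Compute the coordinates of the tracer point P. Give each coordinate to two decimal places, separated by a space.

A=(0,0), D=(12.00,0)
B = A + 1.00·(cos79°, sin79°) = (0.1908, 0.9816)
|BD| = 11.8499
circle(B,7.00) ∩ circle(D,9.00): a=4.5747, h=5.2983
  candidates: C₊=(5.1887,5.8827) cross=62.784; C₋=(4.3109,-4.6774) cross=-62.784
  mode - wants cross < 0 → take C=(4.3109,-4.6774) (cross=-62.784)
ex = (C−B)/|BC| = (0.5886,-0.8084); ey = (0.8084,0.5886)
P = B + -1.03·ex + 3.27·ey = (2.2281,3.7390)

2.23 3.74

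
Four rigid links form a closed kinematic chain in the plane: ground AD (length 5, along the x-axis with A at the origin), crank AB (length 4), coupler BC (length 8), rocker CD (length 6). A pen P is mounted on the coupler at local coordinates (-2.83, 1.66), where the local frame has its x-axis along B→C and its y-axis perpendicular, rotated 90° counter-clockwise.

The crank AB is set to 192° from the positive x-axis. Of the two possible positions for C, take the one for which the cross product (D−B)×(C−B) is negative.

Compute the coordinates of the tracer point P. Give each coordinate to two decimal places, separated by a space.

-5.24 2.17

A=(0,0), D=(5.00,0)
B = A + 4.00·(cos192°, sin192°) = (-3.9126, -0.8316)
|BD| = 8.9513
circle(B,8.00) ∩ circle(D,6.00): a=6.0397, h=5.2462
  candidates: C₊=(1.6135,4.9530) cross=46.960; C₋=(2.5884,-5.4940) cross=-46.960
  mode - wants cross < 0 → take C=(2.5884,-5.4940) (cross=-46.960)
ex = (C−B)/|BC| = (0.8126,-0.5828); ey = (0.5828,0.8126)
P = B + -2.83·ex + 1.66·ey = (-5.2449,2.1666)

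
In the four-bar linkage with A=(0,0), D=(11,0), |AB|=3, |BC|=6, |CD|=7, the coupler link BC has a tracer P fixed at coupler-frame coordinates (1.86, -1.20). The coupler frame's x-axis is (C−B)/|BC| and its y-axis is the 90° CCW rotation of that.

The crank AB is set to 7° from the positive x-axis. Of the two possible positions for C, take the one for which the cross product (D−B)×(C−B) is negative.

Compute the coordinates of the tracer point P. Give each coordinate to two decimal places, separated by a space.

A=(0,0), D=(11.00,0)
B = A + 3.00·(cos7°, sin7°) = (2.9776, 0.3656)
|BD| = 8.0307
circle(B,6.00) ∩ circle(D,7.00): a=3.2059, h=5.0717
  candidates: C₊=(6.4112,5.2861) cross=40.729; C₋=(5.9494,-4.8468) cross=-40.729
  mode - wants cross < 0 → take C=(5.9494,-4.8468) (cross=-40.729)
ex = (C−B)/|BC| = (0.4953,-0.8687); ey = (0.8687,0.4953)
P = B + 1.86·ex + -1.20·ey = (2.8564,-1.8446)

2.86 -1.84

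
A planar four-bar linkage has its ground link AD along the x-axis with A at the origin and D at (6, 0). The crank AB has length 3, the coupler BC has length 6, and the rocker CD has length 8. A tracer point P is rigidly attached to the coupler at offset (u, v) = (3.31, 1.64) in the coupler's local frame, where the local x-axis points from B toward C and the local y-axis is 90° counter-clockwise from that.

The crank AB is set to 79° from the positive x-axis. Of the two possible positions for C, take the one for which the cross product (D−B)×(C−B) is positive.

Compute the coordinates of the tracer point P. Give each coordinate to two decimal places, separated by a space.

1.21 6.58

A=(0,0), D=(6.00,0)
B = A + 3.00·(cos79°, sin79°) = (0.5724, 2.9449)
|BD| = 6.1750
circle(B,6.00) ∩ circle(D,8.00): a=0.8203, h=5.9437
  candidates: C₊=(4.1280,7.7779) cross=36.702; C₋=(-1.5411,-2.6705) cross=-36.702
  mode + wants cross > 0 → take C=(4.1280,7.7779) (cross=36.702)
ex = (C−B)/|BC| = (0.5926,0.8055); ey = (-0.8055,0.5926)
P = B + 3.31·ex + 1.64·ey = (1.2129,6.5829)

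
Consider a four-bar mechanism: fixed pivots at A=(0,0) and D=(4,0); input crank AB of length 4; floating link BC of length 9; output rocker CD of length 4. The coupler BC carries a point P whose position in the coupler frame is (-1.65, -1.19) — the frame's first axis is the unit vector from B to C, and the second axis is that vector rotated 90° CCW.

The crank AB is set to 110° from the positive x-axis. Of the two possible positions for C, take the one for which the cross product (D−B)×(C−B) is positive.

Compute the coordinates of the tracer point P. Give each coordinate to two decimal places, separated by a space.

-3.22 2.91

A=(0,0), D=(4.00,0)
B = A + 4.00·(cos110°, sin110°) = (-1.3681, 3.7588)
|BD| = 6.5532
circle(B,9.00) ∩ circle(D,4.00): a=8.2360, h=3.6288
  candidates: C₊=(7.4599,2.0073) cross=23.780; C₋=(3.2971,-3.9378) cross=-23.780
  mode + wants cross > 0 → take C=(7.4599,2.0073) (cross=23.780)
ex = (C−B)/|BC| = (0.9809,-0.1946); ey = (0.1946,0.9809)
P = B + -1.65·ex + -1.19·ey = (-3.2181,2.9126)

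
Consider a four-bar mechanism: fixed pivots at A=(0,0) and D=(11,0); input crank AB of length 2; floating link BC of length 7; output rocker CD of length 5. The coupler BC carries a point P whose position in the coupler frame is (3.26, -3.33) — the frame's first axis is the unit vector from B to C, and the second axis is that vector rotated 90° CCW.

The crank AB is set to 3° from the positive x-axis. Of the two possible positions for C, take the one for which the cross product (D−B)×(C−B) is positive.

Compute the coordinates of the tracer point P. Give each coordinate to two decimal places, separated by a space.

6.54 -0.92

A=(0,0), D=(11.00,0)
B = A + 2.00·(cos3°, sin3°) = (1.9973, 0.1047)
|BD| = 9.0033
circle(B,7.00) ∩ circle(D,5.00): a=5.8345, h=3.8676
  candidates: C₊=(7.8763,3.9042) cross=34.822; C₋=(7.7864,-3.8305) cross=-34.822
  mode + wants cross > 0 → take C=(7.8763,3.9042) (cross=34.822)
ex = (C−B)/|BC| = (0.8399,0.5428); ey = (-0.5428,0.8399)
P = B + 3.26·ex + -3.33·ey = (6.5427,-0.9226)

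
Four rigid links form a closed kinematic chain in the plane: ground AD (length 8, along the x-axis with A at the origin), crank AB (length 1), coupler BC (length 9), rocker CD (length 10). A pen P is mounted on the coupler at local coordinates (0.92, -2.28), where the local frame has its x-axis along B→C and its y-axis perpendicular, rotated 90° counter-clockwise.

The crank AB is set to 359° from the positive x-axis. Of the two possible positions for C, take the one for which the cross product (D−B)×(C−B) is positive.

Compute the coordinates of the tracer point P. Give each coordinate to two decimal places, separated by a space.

3.43 0.34

A=(0,0), D=(8.00,0)
B = A + 1.00·(cos359°, sin359°) = (0.9998, -0.0175)
|BD| = 7.0002
circle(B,9.00) ∩ circle(D,10.00): a=2.1430, h=8.7411
  candidates: C₊=(3.1210,8.7290) cross=61.190; C₋=(3.1646,-8.7532) cross=-61.190
  mode + wants cross > 0 → take C=(3.1210,8.7290) (cross=61.190)
ex = (C−B)/|BC| = (0.2357,0.9718); ey = (-0.9718,0.2357)
P = B + 0.92·ex + -2.28·ey = (3.4324,0.3393)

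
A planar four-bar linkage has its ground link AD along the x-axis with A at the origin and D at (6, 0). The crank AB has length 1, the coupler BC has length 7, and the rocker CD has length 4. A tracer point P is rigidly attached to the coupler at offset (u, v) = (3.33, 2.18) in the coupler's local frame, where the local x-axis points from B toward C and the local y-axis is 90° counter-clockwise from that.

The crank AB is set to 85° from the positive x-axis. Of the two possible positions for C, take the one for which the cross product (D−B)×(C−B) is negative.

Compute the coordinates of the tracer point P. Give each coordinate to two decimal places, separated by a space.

A=(0,0), D=(6.00,0)
B = A + 1.00·(cos85°, sin85°) = (0.0872, 0.9962)
|BD| = 5.9962
circle(B,7.00) ∩ circle(D,4.00): a=5.7498, h=3.9924
  candidates: C₊=(6.4204,3.9778) cross=23.939; C₋=(5.0938,-3.8960) cross=-23.939
  mode - wants cross < 0 → take C=(5.0938,-3.8960) (cross=-23.939)
ex = (C−B)/|BC| = (0.7152,-0.6989); ey = (0.6989,0.7152)
P = B + 3.33·ex + 2.18·ey = (3.9925,0.2281)

3.99 0.23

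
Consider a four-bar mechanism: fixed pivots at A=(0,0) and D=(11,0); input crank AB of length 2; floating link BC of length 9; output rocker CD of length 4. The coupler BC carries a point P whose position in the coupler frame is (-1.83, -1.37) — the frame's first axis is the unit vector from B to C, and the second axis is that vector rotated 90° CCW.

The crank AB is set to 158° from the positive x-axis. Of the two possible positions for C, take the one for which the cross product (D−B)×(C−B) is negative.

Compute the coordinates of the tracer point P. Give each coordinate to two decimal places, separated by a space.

A=(0,0), D=(11.00,0)
B = A + 2.00·(cos158°, sin158°) = (-1.8544, 0.7492)
|BD| = 12.8762
circle(B,9.00) ∩ circle(D,4.00): a=8.9621, h=0.8247
  candidates: C₊=(7.1406,1.0511) cross=10.620; C₋=(7.0446,-0.5956) cross=-10.620
  mode - wants cross < 0 → take C=(7.0446,-0.5956) (cross=-10.620)
ex = (C−B)/|BC| = (0.9888,-0.1494); ey = (0.1494,0.9888)
P = B + -1.83·ex + -1.37·ey = (-3.8685,-0.3320)

-3.87 -0.33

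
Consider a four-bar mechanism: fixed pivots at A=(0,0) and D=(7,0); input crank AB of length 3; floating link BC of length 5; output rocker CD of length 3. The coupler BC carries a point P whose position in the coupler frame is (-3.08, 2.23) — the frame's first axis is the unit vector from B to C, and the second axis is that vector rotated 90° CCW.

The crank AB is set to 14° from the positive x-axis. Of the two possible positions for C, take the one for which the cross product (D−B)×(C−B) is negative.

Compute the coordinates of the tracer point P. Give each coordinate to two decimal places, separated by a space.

2.43 4.50

A=(0,0), D=(7.00,0)
B = A + 3.00·(cos14°, sin14°) = (2.9109, 0.7258)
|BD| = 4.1530
circle(B,5.00) ∩ circle(D,3.00): a=4.0028, h=2.9962
  candidates: C₊=(7.3757,2.9764) cross=12.443; C₋=(6.3285,-2.9239) cross=-12.443
  mode - wants cross < 0 → take C=(6.3285,-2.9239) (cross=-12.443)
ex = (C−B)/|BC| = (0.6835,-0.7299); ey = (0.7299,0.6835)
P = B + -3.08·ex + 2.23·ey = (2.4334,4.4982)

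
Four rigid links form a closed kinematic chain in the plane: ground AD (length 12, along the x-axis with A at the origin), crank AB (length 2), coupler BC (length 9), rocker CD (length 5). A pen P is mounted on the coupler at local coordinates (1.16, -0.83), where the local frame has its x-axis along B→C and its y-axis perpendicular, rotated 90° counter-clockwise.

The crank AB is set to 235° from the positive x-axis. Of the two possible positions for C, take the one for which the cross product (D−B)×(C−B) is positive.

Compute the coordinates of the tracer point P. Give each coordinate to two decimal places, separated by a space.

A=(0,0), D=(12.00,0)
B = A + 2.00·(cos235°, sin235°) = (-1.1472, -1.6383)
|BD| = 13.2488
circle(B,9.00) ∩ circle(D,5.00): a=8.7378, h=2.1565
  candidates: C₊=(7.2569,1.5822) cross=28.572; C₋=(7.7903,-2.6978) cross=-28.572
  mode + wants cross > 0 → take C=(7.2569,1.5822) (cross=28.572)
ex = (C−B)/|BC| = (0.9338,0.3578); ey = (-0.3578,0.9338)
P = B + 1.16·ex + -0.83·ey = (0.2330,-1.9983)

0.23 -2.00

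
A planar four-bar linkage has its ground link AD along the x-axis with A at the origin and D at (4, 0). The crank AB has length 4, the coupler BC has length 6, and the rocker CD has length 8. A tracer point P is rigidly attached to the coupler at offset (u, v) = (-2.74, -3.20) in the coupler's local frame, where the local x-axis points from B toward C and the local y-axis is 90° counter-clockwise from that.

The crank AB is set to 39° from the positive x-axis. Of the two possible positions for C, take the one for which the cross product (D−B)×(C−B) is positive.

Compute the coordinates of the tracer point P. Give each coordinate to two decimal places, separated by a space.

A=(0,0), D=(4.00,0)
B = A + 4.00·(cos39°, sin39°) = (3.1086, 2.5173)
|BD| = 2.6705
circle(B,6.00) ∩ circle(D,8.00): a=-3.9073, h=4.5533
  candidates: C₊=(6.0964,7.7204) cross=12.159; C₋=(-2.4879,4.6806) cross=-12.159
  mode + wants cross > 0 → take C=(6.0964,7.7204) (cross=12.159)
ex = (C−B)/|BC| = (0.4980,0.8672); ey = (-0.8672,0.4980)
P = B + -2.74·ex + -3.20·ey = (4.5191,-1.4523)

4.52 -1.45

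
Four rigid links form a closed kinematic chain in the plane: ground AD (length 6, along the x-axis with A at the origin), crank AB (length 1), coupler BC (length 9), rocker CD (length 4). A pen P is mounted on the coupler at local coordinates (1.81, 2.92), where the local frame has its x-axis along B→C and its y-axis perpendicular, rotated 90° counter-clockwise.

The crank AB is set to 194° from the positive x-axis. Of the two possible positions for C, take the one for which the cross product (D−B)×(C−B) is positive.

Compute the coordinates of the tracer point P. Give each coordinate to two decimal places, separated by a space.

-0.69 3.18

A=(0,0), D=(6.00,0)
B = A + 1.00·(cos194°, sin194°) = (-0.9703, -0.2419)
|BD| = 6.9745
circle(B,9.00) ∩ circle(D,4.00): a=8.1471, h=3.8243
  candidates: C₊=(7.0392,3.8626) cross=26.672; C₋=(7.3045,-3.7813) cross=-26.672
  mode + wants cross > 0 → take C=(7.0392,3.8626) (cross=26.672)
ex = (C−B)/|BC| = (0.8899,0.4561); ey = (-0.4561,0.8899)
P = B + 1.81·ex + 2.92·ey = (-0.6912,3.1822)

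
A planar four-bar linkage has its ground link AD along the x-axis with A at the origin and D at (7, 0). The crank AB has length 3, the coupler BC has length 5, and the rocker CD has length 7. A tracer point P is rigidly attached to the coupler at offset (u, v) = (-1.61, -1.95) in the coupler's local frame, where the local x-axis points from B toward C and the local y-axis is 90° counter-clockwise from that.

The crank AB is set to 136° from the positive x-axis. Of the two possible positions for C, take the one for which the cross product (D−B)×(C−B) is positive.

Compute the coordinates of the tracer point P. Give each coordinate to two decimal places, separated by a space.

-2.40 -0.43

A=(0,0), D=(7.00,0)
B = A + 3.00·(cos136°, sin136°) = (-2.1580, 2.0840)
|BD| = 9.3921
circle(B,5.00) ∩ circle(D,7.00): a=3.4184, h=3.6489
  candidates: C₊=(1.9848,4.8834) cross=34.271; C₋=(0.3655,-2.2325) cross=-34.271
  mode + wants cross > 0 → take C=(1.9848,4.8834) (cross=34.271)
ex = (C−B)/|BC| = (0.8286,0.5599); ey = (-0.5599,0.8286)
P = B + -1.61·ex + -1.95·ey = (-2.4002,-0.4332)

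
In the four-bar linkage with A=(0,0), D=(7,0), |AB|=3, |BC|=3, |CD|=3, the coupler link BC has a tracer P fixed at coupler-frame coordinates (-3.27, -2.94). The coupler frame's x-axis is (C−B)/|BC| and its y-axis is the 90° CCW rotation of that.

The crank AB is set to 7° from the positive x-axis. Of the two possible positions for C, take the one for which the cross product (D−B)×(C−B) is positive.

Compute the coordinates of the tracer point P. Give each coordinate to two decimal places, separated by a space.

A=(0,0), D=(7.00,0)
B = A + 3.00·(cos7°, sin7°) = (2.9776, 0.3656)
|BD| = 4.0389
circle(B,3.00) ∩ circle(D,3.00): a=2.0195, h=2.2185
  candidates: C₊=(5.1896,2.3922) cross=8.960; C₋=(4.7880,-2.0266) cross=-8.960
  mode + wants cross > 0 → take C=(5.1896,2.3922) (cross=8.960)
ex = (C−B)/|BC| = (0.7373,0.6755); ey = (-0.6755,0.7373)
P = B + -3.27·ex + -2.94·ey = (2.5526,-4.0111)

2.55 -4.01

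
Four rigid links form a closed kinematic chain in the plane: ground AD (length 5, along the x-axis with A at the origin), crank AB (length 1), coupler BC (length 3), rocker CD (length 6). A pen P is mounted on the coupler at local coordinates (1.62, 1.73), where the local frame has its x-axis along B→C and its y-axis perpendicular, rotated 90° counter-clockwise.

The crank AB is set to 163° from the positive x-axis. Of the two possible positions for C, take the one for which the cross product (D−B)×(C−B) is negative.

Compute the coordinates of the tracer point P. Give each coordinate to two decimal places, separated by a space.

A=(0,0), D=(5.00,0)
B = A + 1.00·(cos163°, sin163°) = (-0.9563, 0.2924)
|BD| = 5.9635
circle(B,3.00) ∩ circle(D,6.00): a=0.7180, h=2.9128
  candidates: C₊=(-0.0964,3.1665) cross=17.371; C₋=(-0.3820,-2.6521) cross=-17.371
  mode - wants cross < 0 → take C=(-0.3820,-2.6521) (cross=-17.371)
ex = (C−B)/|BC| = (0.1914,-0.9815); ey = (0.9815,0.1914)
P = B + 1.62·ex + 1.73·ey = (1.0518,-0.9665)

1.05 -0.97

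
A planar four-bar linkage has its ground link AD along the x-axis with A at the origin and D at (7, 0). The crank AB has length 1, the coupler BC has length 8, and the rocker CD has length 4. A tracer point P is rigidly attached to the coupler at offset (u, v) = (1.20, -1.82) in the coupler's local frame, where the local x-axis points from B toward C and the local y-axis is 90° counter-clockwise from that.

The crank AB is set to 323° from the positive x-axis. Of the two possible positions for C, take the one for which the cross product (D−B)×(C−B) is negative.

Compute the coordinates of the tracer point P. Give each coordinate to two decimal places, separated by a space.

A=(0,0), D=(7.00,0)
B = A + 1.00·(cos323°, sin323°) = (0.7986, -0.6018)
|BD| = 6.2305
circle(B,8.00) ∩ circle(D,4.00): a=6.9673, h=3.9316
  candidates: C₊=(7.3536,3.9843) cross=24.496; C₋=(8.1131,-3.8420) cross=-24.496
  mode - wants cross < 0 → take C=(8.1131,-3.8420) (cross=-24.496)
ex = (C−B)/|BC| = (0.9143,-0.4050); ey = (0.4050,0.9143)
P = B + 1.20·ex + -1.82·ey = (1.1587,-2.7519)

1.16 -2.75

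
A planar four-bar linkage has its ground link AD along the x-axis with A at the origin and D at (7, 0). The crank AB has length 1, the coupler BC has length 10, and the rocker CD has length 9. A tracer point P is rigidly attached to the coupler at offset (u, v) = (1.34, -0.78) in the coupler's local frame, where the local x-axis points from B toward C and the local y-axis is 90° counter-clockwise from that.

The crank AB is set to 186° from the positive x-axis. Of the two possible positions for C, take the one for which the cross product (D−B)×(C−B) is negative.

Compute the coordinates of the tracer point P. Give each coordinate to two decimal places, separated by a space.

-0.95 -1.65

A=(0,0), D=(7.00,0)
B = A + 1.00·(cos186°, sin186°) = (-0.9945, -0.1045)
|BD| = 7.9952
circle(B,10.00) ∩ circle(D,9.00): a=5.1858, h=8.5503
  candidates: C₊=(4.0791,8.5128) cross=68.361; C₋=(4.3026,-8.5863) cross=-68.361
  mode - wants cross < 0 → take C=(4.3026,-8.5863) (cross=-68.361)
ex = (C−B)/|BC| = (0.5297,-0.8482); ey = (0.8482,0.5297)
P = B + 1.34·ex + -0.78·ey = (-0.9463,-1.6543)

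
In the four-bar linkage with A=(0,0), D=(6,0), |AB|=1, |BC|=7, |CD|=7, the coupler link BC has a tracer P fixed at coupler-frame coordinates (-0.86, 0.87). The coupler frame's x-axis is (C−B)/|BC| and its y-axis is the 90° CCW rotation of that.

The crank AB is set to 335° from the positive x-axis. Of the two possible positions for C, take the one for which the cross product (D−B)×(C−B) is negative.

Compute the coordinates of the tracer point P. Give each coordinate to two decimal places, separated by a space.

A=(0,0), D=(6.00,0)
B = A + 1.00·(cos335°, sin335°) = (0.9063, -0.4226)
|BD| = 5.1112
circle(B,7.00) ∩ circle(D,7.00): a=2.5556, h=6.5168
  candidates: C₊=(2.9143,6.2832) cross=33.309; C₋=(3.9920,-6.7058) cross=-33.309
  mode - wants cross < 0 → take C=(3.9920,-6.7058) (cross=-33.309)
ex = (C−B)/|BC| = (0.4408,-0.8976); ey = (0.8976,0.4408)
P = B + -0.86·ex + 0.87·ey = (1.3081,0.7328)

1.31 0.73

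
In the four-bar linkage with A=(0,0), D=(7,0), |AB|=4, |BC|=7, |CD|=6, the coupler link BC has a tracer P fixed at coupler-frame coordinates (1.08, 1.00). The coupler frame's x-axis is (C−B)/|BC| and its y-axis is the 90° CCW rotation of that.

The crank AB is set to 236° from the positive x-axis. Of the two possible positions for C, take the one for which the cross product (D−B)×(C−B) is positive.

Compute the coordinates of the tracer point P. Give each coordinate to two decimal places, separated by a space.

-2.49 -1.87

A=(0,0), D=(7.00,0)
B = A + 4.00·(cos236°, sin236°) = (-2.2368, -3.3162)
|BD| = 9.8140
circle(B,7.00) ∩ circle(D,6.00): a=5.5693, h=4.2406
  candidates: C₊=(1.5721,2.5569) cross=41.617; C₋=(4.4379,-5.4254) cross=-41.617
  mode + wants cross > 0 → take C=(1.5721,2.5569) (cross=41.617)
ex = (C−B)/|BC| = (0.5441,0.8390); ey = (-0.8390,0.5441)
P = B + 1.08·ex + 1.00·ey = (-2.4881,-1.8659)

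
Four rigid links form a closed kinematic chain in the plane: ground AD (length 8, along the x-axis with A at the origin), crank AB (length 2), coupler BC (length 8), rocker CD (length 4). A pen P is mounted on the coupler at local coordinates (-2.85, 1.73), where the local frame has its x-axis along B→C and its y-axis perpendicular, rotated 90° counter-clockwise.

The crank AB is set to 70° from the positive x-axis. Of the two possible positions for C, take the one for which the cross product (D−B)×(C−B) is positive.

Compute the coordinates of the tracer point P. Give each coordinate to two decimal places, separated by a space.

A=(0,0), D=(8.00,0)
B = A + 2.00·(cos70°, sin70°) = (0.6840, 1.8794)
|BD| = 7.5535
circle(B,8.00) ∩ circle(D,4.00): a=6.9541, h=3.9548
  candidates: C₊=(8.4034,3.9796) cross=29.873; C₋=(6.4354,-3.6813) cross=-29.873
  mode + wants cross > 0 → take C=(8.4034,3.9796) (cross=29.873)
ex = (C−B)/|BC| = (0.9649,0.2625); ey = (-0.2625,0.9649)
P = B + -2.85·ex + 1.73·ey = (-2.5202,2.8005)

-2.52 2.80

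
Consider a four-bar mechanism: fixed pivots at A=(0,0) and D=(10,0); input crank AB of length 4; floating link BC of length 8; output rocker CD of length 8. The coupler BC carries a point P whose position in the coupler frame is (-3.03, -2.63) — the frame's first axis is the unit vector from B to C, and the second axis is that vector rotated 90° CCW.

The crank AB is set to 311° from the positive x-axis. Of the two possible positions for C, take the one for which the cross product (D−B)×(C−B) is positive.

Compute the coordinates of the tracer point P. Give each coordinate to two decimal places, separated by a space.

4.83 -6.37

A=(0,0), D=(10.00,0)
B = A + 4.00·(cos311°, sin311°) = (2.6242, -3.0188)
|BD| = 7.9696
circle(B,8.00) ∩ circle(D,8.00): a=3.9848, h=6.9369
  candidates: C₊=(3.6845,4.9106) cross=55.285; C₋=(8.9398,-7.9294) cross=-55.285
  mode + wants cross > 0 → take C=(3.6845,4.9106) (cross=55.285)
ex = (C−B)/|BC| = (0.1325,0.9912); ey = (-0.9912,0.1325)
P = B + -3.03·ex + -2.63·ey = (4.8295,-6.3707)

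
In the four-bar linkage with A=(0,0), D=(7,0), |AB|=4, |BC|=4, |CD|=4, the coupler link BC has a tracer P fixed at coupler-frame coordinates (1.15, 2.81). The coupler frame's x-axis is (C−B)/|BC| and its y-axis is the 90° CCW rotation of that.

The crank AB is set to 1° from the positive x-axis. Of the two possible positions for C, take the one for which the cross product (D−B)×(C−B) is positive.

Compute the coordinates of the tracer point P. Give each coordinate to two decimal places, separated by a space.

A=(0,0), D=(7.00,0)
B = A + 4.00·(cos1°, sin1°) = (3.9994, 0.0698)
|BD| = 3.0014
circle(B,4.00) ∩ circle(D,4.00): a=1.5007, h=3.7078
  candidates: C₊=(5.5859,3.7417) cross=11.129; C₋=(5.4135,-3.6719) cross=-11.129
  mode + wants cross > 0 → take C=(5.5859,3.7417) (cross=11.129)
ex = (C−B)/|BC| = (0.3966,0.9180); ey = (-0.9180,0.3966)
P = B + 1.15·ex + 2.81·ey = (1.8760,2.2400)

1.88 2.24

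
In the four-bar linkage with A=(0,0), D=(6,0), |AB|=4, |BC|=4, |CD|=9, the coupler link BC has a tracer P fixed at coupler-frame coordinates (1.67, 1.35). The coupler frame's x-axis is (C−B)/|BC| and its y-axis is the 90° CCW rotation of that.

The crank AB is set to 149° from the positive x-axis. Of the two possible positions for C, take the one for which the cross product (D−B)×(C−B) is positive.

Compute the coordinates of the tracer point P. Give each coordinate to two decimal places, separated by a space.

A=(0,0), D=(6.00,0)
B = A + 4.00·(cos149°, sin149°) = (-3.4287, 2.0602)
|BD| = 9.6511
circle(B,4.00) ∩ circle(D,9.00): a=1.4581, h=3.7248
  candidates: C₊=(-1.2091,5.3878) cross=35.948; C₋=(-2.7993,-1.8900) cross=-35.948
  mode + wants cross > 0 → take C=(-1.2091,5.3878) (cross=35.948)
ex = (C−B)/|BC| = (0.5549,0.8319); ey = (-0.8319,0.5549)
P = B + 1.67·ex + 1.35·ey = (-3.6251,4.1986)

-3.63 4.20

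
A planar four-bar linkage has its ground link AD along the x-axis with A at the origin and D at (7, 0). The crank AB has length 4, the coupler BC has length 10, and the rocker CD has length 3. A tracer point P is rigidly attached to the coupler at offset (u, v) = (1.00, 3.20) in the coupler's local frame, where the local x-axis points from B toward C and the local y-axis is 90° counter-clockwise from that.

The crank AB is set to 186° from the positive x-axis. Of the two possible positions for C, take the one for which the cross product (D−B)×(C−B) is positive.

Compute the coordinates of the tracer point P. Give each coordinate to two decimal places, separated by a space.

-4.00 2.93

A=(0,0), D=(7.00,0)
B = A + 4.00·(cos186°, sin186°) = (-3.9781, -0.4181)
|BD| = 10.9860
circle(B,10.00) ∩ circle(D,3.00): a=9.6346, h=2.6784
  candidates: C₊=(5.5476,2.6250) cross=29.425; C₋=(5.7515,-2.7279) cross=-29.425
  mode + wants cross > 0 → take C=(5.5476,2.6250) (cross=29.425)
ex = (C−B)/|BC| = (0.9526,0.3043); ey = (-0.3043,0.9526)
P = B + 1.00·ex + 3.20·ey = (-3.9993,2.9344)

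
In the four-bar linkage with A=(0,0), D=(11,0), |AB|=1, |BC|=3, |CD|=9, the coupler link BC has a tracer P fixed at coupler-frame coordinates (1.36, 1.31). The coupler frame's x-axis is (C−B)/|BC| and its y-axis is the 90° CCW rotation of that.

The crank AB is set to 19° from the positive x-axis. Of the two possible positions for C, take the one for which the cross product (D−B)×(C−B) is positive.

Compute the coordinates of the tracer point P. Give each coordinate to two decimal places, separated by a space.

A=(0,0), D=(11.00,0)
B = A + 1.00·(cos19°, sin19°) = (0.9455, 0.3256)
|BD| = 10.0598
circle(B,3.00) ∩ circle(D,9.00): a=1.4513, h=2.6256
  candidates: C₊=(2.4810,2.9028) cross=26.413; C₋=(2.3110,-2.3456) cross=-26.413
  mode + wants cross > 0 → take C=(2.4810,2.9028) (cross=26.413)
ex = (C−B)/|BC| = (0.5118,0.8591); ey = (-0.8591,0.5118)
P = B + 1.36·ex + 1.31·ey = (0.5162,2.1644)

0.52 2.16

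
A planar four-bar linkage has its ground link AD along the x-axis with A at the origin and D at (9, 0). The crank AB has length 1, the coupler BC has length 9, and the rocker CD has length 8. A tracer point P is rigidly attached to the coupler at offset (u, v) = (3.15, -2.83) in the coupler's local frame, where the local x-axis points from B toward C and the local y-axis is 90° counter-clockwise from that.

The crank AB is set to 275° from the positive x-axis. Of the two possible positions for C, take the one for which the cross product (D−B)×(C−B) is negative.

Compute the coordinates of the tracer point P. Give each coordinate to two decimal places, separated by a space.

A=(0,0), D=(9.00,0)
B = A + 1.00·(cos275°, sin275°) = (0.0872, -0.9962)
|BD| = 8.9683
circle(B,9.00) ∩ circle(D,8.00): a=5.4320, h=7.1759
  candidates: C₊=(4.6884,6.7387) cross=64.356; C₋=(6.2826,-7.5243) cross=-64.356
  mode - wants cross < 0 → take C=(6.2826,-7.5243) (cross=-64.356)
ex = (C−B)/|BC| = (0.6884,-0.7253); ey = (0.7253,0.6884)
P = B + 3.15·ex + -2.83·ey = (0.2028,-5.2292)

0.20 -5.23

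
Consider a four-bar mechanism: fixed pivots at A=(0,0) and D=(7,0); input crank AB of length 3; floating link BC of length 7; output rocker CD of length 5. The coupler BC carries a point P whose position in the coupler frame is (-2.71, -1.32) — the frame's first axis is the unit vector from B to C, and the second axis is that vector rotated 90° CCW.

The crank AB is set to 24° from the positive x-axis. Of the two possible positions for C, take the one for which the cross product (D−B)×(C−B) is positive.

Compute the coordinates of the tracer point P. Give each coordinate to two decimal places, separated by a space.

1.02 -1.26

A=(0,0), D=(7.00,0)
B = A + 3.00·(cos24°, sin24°) = (2.7406, 1.2202)
|BD| = 4.4307
circle(B,7.00) ∩ circle(D,5.00): a=4.9237, h=4.9756
  candidates: C₊=(8.8442,4.6474) cross=22.046; C₋=(6.1037,-4.9190) cross=-22.046
  mode + wants cross > 0 → take C=(8.8442,4.6474) (cross=22.046)
ex = (C−B)/|BC| = (0.8719,0.4896); ey = (-0.4896,0.8719)
P = B + -2.71·ex + -1.32·ey = (1.0239,-1.2576)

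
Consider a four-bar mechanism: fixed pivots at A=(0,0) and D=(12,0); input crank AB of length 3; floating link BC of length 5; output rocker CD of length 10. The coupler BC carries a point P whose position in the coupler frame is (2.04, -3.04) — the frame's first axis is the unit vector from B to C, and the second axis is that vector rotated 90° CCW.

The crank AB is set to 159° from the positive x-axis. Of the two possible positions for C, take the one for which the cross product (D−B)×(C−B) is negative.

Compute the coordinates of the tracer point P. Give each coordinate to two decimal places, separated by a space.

-1.68 -2.41

A=(0,0), D=(12.00,0)
B = A + 3.00·(cos159°, sin159°) = (-2.8007, 1.0751)
|BD| = 14.8397
circle(B,5.00) ∩ circle(D,10.00): a=4.8929, h=1.0295
  candidates: C₊=(2.1539,1.7474) cross=15.277; C₋=(2.0047,-0.3061) cross=-15.277
  mode - wants cross < 0 → take C=(2.0047,-0.3061) (cross=-15.277)
ex = (C−B)/|BC| = (0.9611,-0.2763); ey = (0.2763,0.9611)
P = B + 2.04·ex + -3.04·ey = (-1.6799,-2.4101)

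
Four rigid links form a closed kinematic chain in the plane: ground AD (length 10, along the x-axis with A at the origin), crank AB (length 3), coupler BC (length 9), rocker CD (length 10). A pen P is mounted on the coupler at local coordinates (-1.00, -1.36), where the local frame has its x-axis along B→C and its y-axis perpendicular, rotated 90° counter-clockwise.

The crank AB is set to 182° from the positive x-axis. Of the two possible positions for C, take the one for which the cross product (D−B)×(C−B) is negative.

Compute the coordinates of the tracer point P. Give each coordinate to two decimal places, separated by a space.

-4.68 -0.22

A=(0,0), D=(10.00,0)
B = A + 3.00·(cos182°, sin182°) = (-2.9982, -0.1047)
|BD| = 12.9986
circle(B,9.00) ∩ circle(D,10.00): a=5.7684, h=6.9083
  candidates: C₊=(2.7144,6.8499) cross=89.799; C₋=(2.8257,-6.9663) cross=-89.799
  mode - wants cross < 0 → take C=(2.8257,-6.9663) (cross=-89.799)
ex = (C−B)/|BC| = (0.6471,-0.7624); ey = (0.7624,0.6471)
P = B + -1.00·ex + -1.36·ey = (-4.6821,-0.2224)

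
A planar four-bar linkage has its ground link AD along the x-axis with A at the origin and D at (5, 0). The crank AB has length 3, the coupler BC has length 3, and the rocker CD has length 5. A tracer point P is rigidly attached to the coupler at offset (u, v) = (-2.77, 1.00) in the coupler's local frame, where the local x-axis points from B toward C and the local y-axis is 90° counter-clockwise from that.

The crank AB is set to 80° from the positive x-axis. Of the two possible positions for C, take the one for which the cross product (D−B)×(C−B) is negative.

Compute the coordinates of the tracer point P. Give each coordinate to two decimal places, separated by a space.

1.99 5.51

A=(0,0), D=(5.00,0)
B = A + 3.00·(cos80°, sin80°) = (0.5209, 2.9544)
|BD| = 5.3657
circle(B,3.00) ∩ circle(D,5.00): a=1.1919, h=2.7531
  candidates: C₊=(3.0318,4.5963) cross=14.772; C₋=(-0.0000,-0.0000) cross=-14.772
  mode - wants cross < 0 → take C=(-0.0000,-0.0000) (cross=-14.772)
ex = (C−B)/|BC| = (-0.1736,-0.9848); ey = (0.9848,-0.1736)
P = B + -2.77·ex + 1.00·ey = (1.9868,5.5087)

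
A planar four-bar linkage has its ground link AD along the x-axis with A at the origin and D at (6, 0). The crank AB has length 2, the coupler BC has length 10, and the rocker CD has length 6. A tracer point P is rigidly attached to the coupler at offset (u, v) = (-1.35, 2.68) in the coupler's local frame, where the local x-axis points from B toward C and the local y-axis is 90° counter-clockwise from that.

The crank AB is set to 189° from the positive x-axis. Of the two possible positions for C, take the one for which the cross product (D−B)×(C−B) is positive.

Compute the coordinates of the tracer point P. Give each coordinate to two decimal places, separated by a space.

A=(0,0), D=(6.00,0)
B = A + 2.00·(cos189°, sin189°) = (-1.9754, -0.3129)
|BD| = 7.9815
circle(B,10.00) ∩ circle(D,6.00): a=8.0000, h=6.0000
  candidates: C₊=(5.7833,5.9961) cross=47.889; C₋=(6.2537,-5.9946) cross=-47.889
  mode + wants cross > 0 → take C=(5.7833,5.9961) (cross=47.889)
ex = (C−B)/|BC| = (0.7759,0.6309); ey = (-0.6309,0.7759)
P = B + -1.35·ex + 2.68·ey = (-4.7136,0.9147)

-4.71 0.91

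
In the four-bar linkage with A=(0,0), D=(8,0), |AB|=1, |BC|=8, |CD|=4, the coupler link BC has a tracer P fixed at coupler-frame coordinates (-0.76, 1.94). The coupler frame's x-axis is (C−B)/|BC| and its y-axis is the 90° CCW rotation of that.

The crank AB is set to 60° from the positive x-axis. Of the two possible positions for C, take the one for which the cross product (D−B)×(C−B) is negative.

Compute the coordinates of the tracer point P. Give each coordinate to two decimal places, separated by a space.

A=(0,0), D=(8.00,0)
B = A + 1.00·(cos60°, sin60°) = (0.5000, 0.8660)
|BD| = 7.5498
circle(B,8.00) ∩ circle(D,4.00): a=6.9538, h=3.9553
  candidates: C₊=(7.8616,3.9976) cross=29.862; C₋=(6.9542,-3.8609) cross=-29.862
  mode - wants cross < 0 → take C=(6.9542,-3.8609) (cross=-29.862)
ex = (C−B)/|BC| = (0.8068,-0.5909); ey = (0.5909,0.8068)
P = B + -0.76·ex + 1.94·ey = (1.0331,2.8802)

1.03 2.88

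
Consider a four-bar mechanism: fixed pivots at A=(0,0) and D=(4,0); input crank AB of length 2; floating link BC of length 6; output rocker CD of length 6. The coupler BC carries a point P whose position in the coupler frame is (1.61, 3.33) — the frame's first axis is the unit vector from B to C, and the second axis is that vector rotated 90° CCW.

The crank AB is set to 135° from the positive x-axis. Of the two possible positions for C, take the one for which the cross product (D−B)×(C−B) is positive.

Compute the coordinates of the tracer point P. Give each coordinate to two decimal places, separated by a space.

-2.79 4.85

A=(0,0), D=(4.00,0)
B = A + 2.00·(cos135°, sin135°) = (-1.4142, 1.4142)
|BD| = 5.5959
circle(B,6.00) ∩ circle(D,6.00): a=2.7979, h=5.3077
  candidates: C₊=(2.6343,5.8425) cross=29.701; C₋=(-0.0485,-4.4283) cross=-29.701
  mode + wants cross > 0 → take C=(2.6343,5.8425) (cross=29.701)
ex = (C−B)/|BC| = (0.6747,0.7380); ey = (-0.7380,0.6747)
P = B + 1.61·ex + 3.33·ey = (-2.7856,4.8494)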